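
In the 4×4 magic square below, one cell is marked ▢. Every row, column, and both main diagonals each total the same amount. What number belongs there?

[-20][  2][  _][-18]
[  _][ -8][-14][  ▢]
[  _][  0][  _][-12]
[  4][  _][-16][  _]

Anti-diagonal is complete and sums to -28; that is the magic constant.
Row 1 needs -28; the known cells sum to -36, so (1,3) = 8.
Column 2: 2 + (-8) + 0 + ? = -28, so (4,2) = -22.
The remaining cell in column 3 is (3,3) = -28 − (-22) = -6.
From main diagonal, -28 − (-20 + (-8) + (-6)) gives (4,4) = 6.
The remaining cell in row 3 is (3,1) = -28 − (-18) = -10.
From column 1, -28 − (-20 + (-10) + 4) gives (2,1) = -2.
Column 4 needs -28; the known cells sum to -24, so (2,4) = -4.

-4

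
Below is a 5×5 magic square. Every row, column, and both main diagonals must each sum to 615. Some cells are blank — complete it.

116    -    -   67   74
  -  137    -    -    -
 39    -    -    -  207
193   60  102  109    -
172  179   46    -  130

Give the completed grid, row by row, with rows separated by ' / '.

Using row 4: 193 + 60 + 102 + 109 + ? → (4,5) = 615 − 464 = 151.
From row 5, 615 − (172 + 179 + 46 + 130) gives (5,4) = 88.
Column 1 needs 615; the known cells sum to 520, so (2,1) = 95.
Column 5 must total 615; the given cells sum to 562, so (2,5) = 53.
Using main diagonal: 116 + 137 + 109 + 130 + ? → (3,3) = 615 − 492 = 123.
Anti-diagonal needs 615; the known cells sum to 429, so (2,4) = 186.
Row 2 must total 615; the given cells sum to 471, so (2,3) = 144.
Using column 3: 144 + 123 + 102 + 46 + ? → (1,3) = 615 − 415 = 200.
Using column 4: 67 + 186 + 109 + 88 + ? → (3,4) = 615 − 450 = 165.
The remaining cell in row 1 is (1,2) = 615 − 457 = 158.
Row 3 needs 615; the known cells sum to 534, so (3,2) = 81.

116 158 200 67 74 / 95 137 144 186 53 / 39 81 123 165 207 / 193 60 102 109 151 / 172 179 46 88 130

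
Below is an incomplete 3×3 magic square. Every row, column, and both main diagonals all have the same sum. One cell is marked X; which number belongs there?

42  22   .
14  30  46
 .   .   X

Row 2 is complete and sums to 90; that is the magic constant.
The remaining cell in row 1 is (1,3) = 90 − 64 = 26.
The remaining cell in column 1 is (3,1) = 90 − 56 = 34.
Using column 2: 22 + 30 + ? → (3,2) = 90 − 52 = 38.
Column 3 must total 90; the given cells sum to 72, so (3,3) = 18.

18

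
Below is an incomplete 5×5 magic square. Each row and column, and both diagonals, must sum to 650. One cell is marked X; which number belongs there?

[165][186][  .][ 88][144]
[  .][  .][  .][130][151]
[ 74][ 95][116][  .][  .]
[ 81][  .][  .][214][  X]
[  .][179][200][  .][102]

60

From row 1, 650 − (165 + 186 + 88 + 144) gives (1,3) = 67.
Main diagonal: 165 + 116 + 214 + 102 + ? = 650, so (2,2) = 53.
Column 2: 186 + 53 + 95 + 179 + ? = 650, so (4,2) = 137.
The remaining cell in anti-diagonal is (5,1) = 650 − 527 = 123.
Row 5 needs 650; the known cells sum to 604, so (5,4) = 46.
Using column 1: 165 + 74 + 81 + 123 + ? → (2,1) = 650 − 443 = 207.
Column 4 must total 650; the given cells sum to 478, so (3,4) = 172.
Using row 2: 207 + 53 + 130 + 151 + ? → (2,3) = 650 − 541 = 109.
The remaining cell in row 3 is (3,5) = 650 − 457 = 193.
Using column 3: 67 + 109 + 116 + 200 + ? → (4,3) = 650 − 492 = 158.
Using column 5: 144 + 151 + 193 + 102 + ? → (4,5) = 650 − 590 = 60.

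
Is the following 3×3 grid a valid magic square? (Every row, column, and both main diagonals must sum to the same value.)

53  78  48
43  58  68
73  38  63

Row 1: 53 + 78 + 48 = 179.
Row 2: 43 + 58 + 68 = 169.
Row 3: 73 + 38 + 63 = 174.
Column 1: 53 + 43 + 73 = 169.
Column 2: 78 + 58 + 38 = 174.
Column 3: 48 + 68 + 63 = 179.
Main diagonal: 53 + 58 + 63 = 174.
Anti-diagonal: 48 + 58 + 73 = 179.

No — anti-diagonal sums to 179 but main diagonal sums to 174.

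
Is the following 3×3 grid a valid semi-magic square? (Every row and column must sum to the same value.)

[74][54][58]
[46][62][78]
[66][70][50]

Row 1: 74 + 54 + 58 = 186.
Row 2: 46 + 62 + 78 = 186.
Row 3: 66 + 70 + 50 = 186.
Column 1: 74 + 46 + 66 = 186.
Column 2: 54 + 62 + 70 = 186.
Column 3: 58 + 78 + 50 = 186.
All lines sum to 186.

Yes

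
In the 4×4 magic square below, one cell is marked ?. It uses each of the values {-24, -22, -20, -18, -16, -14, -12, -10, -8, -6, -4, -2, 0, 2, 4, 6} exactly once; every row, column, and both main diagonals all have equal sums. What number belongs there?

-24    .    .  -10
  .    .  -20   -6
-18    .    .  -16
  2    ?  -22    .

-12

The 16 entries sum to -144, so each line sums to -144/4 = -36.
The remaining cell in column 1 is (2,1) = -36 − (-40) = 4.
From column 4, -36 − (-10 + (-6) + (-16)) gives (4,4) = -4.
The remaining cell in anti-diagonal is (3,2) = -36 − (-28) = -8.
Row 2 needs -36; the known cells sum to -22, so (2,2) = -14.
The remaining cell in row 3 is (3,3) = -36 − (-42) = 6.
Row 4 must total -36; the given cells sum to -24, so (4,2) = -12.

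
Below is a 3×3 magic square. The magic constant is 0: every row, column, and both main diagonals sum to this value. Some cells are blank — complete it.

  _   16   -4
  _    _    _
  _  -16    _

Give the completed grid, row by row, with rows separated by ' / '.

-12 16 -4 / 8 0 -8 / 4 -16 12

The remaining cell in row 1 is (1,1) = 0 − 12 = -12.
From column 2, 0 − (16 + (-16)) gives (2,2) = 0.
The remaining cell in main diagonal is (3,3) = 0 − (-12) = 12.
Anti-diagonal needs 0; the known cells sum to -4, so (3,1) = 4.
From column 1, 0 − (-12 + 4) gives (2,1) = 8.
Column 3 needs 0; the known cells sum to 8, so (2,3) = -8.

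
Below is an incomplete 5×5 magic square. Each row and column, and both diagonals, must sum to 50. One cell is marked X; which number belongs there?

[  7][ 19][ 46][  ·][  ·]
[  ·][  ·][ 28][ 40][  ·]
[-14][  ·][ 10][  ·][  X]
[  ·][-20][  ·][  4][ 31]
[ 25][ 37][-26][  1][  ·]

34

Row 5 must total 50; the given cells sum to 37, so (5,5) = 13.
Column 3: 46 + 28 + 10 + (-26) + ? = 50, so (4,3) = -8.
Main diagonal: 7 + 10 + 4 + 13 + ? = 50, so (2,2) = 16.
Using anti-diagonal: 40 + 10 + (-20) + 25 + ? → (1,5) = 50 − 55 = -5.
Row 1 must total 50; the given cells sum to 67, so (1,4) = -17.
The remaining cell in row 4 is (4,1) = 50 − 7 = 43.
Column 1 needs 50; the known cells sum to 61, so (2,1) = -11.
Column 2 must total 50; the given cells sum to 52, so (3,2) = -2.
Column 4: -17 + 40 + 4 + 1 + ? = 50, so (3,4) = 22.
Using row 2: -11 + 16 + 28 + 40 + ? → (2,5) = 50 − 73 = -23.
Row 3: -14 + (-2) + 10 + 22 + ? = 50, so (3,5) = 34.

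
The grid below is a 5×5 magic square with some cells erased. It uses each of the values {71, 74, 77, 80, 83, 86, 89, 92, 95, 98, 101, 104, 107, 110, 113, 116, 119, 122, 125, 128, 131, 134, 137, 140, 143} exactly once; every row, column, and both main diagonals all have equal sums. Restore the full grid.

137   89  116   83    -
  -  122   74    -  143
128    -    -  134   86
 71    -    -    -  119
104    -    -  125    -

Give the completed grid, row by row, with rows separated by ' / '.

The 25 entries sum to 2675, so each line sums to 2675/5 = 535.
The remaining cell in row 1 is (1,5) = 535 − 425 = 110.
Column 1: 137 + 128 + 71 + 104 + ? = 535, so (2,1) = 95.
Column 5 needs 535; the known cells sum to 458, so (5,5) = 77.
Row 2 needs 535; the known cells sum to 434, so (2,4) = 101.
From column 4, 535 − (83 + 101 + 134 + 125) gives (4,4) = 92.
The remaining cell in main diagonal is (3,3) = 535 − 428 = 107.
From anti-diagonal, 535 − (110 + 101 + 107 + 104) gives (4,2) = 113.
The remaining cell in row 3 is (3,2) = 535 − 455 = 80.
From row 4, 535 − (71 + 113 + 92 + 119) gives (4,3) = 140.
Column 2 must total 535; the given cells sum to 404, so (5,2) = 131.
The remaining cell in column 3 is (5,3) = 535 − 437 = 98.

137 89 116 83 110 / 95 122 74 101 143 / 128 80 107 134 86 / 71 113 140 92 119 / 104 131 98 125 77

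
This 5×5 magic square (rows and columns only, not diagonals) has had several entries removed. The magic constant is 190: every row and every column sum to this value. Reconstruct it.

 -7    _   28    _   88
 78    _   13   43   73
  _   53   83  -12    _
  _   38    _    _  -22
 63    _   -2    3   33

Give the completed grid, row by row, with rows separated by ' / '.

-7 23 28 58 88 / 78 -17 13 43 73 / 48 53 83 -12 18 / 8 38 68 98 -22 / 63 93 -2 3 33

Row 2 must total 190; the given cells sum to 207, so (2,2) = -17.
From row 5, 190 − (63 + (-2) + 3 + 33) gives (5,2) = 93.
The remaining cell in column 2 is (1,2) = 190 − 167 = 23.
Column 3 needs 190; the known cells sum to 122, so (4,3) = 68.
The remaining cell in column 5 is (3,5) = 190 − 172 = 18.
From row 1, 190 − (-7 + 23 + 28 + 88) gives (1,4) = 58.
The remaining cell in row 3 is (3,1) = 190 − 142 = 48.
Using column 1: -7 + 78 + 48 + 63 + ? → (4,1) = 190 − 182 = 8.
From column 4, 190 − (58 + 43 + (-12) + 3) gives (4,4) = 98.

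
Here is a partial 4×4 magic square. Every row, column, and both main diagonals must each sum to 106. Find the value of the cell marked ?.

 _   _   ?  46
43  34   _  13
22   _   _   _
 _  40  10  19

31

Row 2 needs 106; the known cells sum to 90, so (2,3) = 16.
From row 4, 106 − (40 + 10 + 19) gives (4,1) = 37.
Column 1: 43 + 22 + 37 + ? = 106, so (1,1) = 4.
Using column 4: 46 + 13 + 19 + ? → (3,4) = 106 − 78 = 28.
Main diagonal needs 106; the known cells sum to 57, so (3,3) = 49.
The remaining cell in anti-diagonal is (3,2) = 106 − 99 = 7.
Column 2 must total 106; the given cells sum to 81, so (1,2) = 25.
Using column 3: 16 + 49 + 10 + ? → (1,3) = 106 − 75 = 31.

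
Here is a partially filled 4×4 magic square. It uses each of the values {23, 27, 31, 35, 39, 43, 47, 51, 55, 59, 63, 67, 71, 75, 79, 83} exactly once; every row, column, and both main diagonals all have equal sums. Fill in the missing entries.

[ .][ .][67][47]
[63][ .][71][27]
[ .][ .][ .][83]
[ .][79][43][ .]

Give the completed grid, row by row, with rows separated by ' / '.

75 23 67 47 / 63 51 71 27 / 39 59 31 83 / 35 79 43 55

The 16 entries sum to 848, so each line sums to 848/4 = 212.
Row 2 must total 212; the given cells sum to 161, so (2,2) = 51.
Column 3 needs 212; the known cells sum to 181, so (3,3) = 31.
Column 4 must total 212; the given cells sum to 157, so (4,4) = 55.
The remaining cell in main diagonal is (1,1) = 212 − 137 = 75.
Row 1: 75 + 67 + 47 + ? = 212, so (1,2) = 23.
Row 4: 79 + 43 + 55 + ? = 212, so (4,1) = 35.
From column 1, 212 − (75 + 63 + 35) gives (3,1) = 39.
Column 2 must total 212; the given cells sum to 153, so (3,2) = 59.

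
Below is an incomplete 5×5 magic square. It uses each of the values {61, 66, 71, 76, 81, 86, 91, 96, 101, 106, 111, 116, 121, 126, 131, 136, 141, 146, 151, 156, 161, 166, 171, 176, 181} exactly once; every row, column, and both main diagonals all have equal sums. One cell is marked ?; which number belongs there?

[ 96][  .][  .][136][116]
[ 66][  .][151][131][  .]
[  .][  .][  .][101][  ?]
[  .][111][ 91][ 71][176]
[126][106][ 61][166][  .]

81

The 25 entries sum to 3025, so each line sums to 3025/5 = 605.
From row 4, 605 − (111 + 91 + 71 + 176) gives (4,1) = 156.
The remaining cell in row 5 is (5,5) = 605 − 459 = 146.
Using column 1: 96 + 66 + 156 + 126 + ? → (3,1) = 605 − 444 = 161.
The remaining cell in anti-diagonal is (3,3) = 605 − 484 = 121.
Column 3 needs 605; the known cells sum to 424, so (1,3) = 181.
Main diagonal must total 605; the given cells sum to 434, so (2,2) = 171.
Using row 1: 96 + 181 + 136 + 116 + ? → (1,2) = 605 − 529 = 76.
Row 2: 66 + 171 + 151 + 131 + ? = 605, so (2,5) = 86.
Column 2: 76 + 171 + 111 + 106 + ? = 605, so (3,2) = 141.
The remaining cell in column 5 is (3,5) = 605 − 524 = 81.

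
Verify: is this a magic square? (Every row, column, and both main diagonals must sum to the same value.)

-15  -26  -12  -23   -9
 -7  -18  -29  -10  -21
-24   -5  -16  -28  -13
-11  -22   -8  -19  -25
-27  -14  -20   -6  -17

No — column 2 sums to -85 but column 1 sums to -84.

Row 1: -15 + (-26) + (-12) + (-23) + (-9) = -85.
Row 2: -7 + (-18) + (-29) + (-10) + (-21) = -85.
Row 3: -24 + (-5) + (-16) + (-28) + (-13) = -86.
Row 4: -11 + (-22) + (-8) + (-19) + (-25) = -85.
Row 5: -27 + (-14) + (-20) + (-6) + (-17) = -84.
Column 1: -15 + (-7) + (-24) + (-11) + (-27) = -84.
Column 2: -26 + (-18) + (-5) + (-22) + (-14) = -85.
Column 3: -12 + (-29) + (-16) + (-8) + (-20) = -85.
Column 4: -23 + (-10) + (-28) + (-19) + (-6) = -86.
Column 5: -9 + (-21) + (-13) + (-25) + (-17) = -85.
Main diagonal: -15 + (-18) + (-16) + (-19) + (-17) = -85.
Anti-diagonal: -9 + (-10) + (-16) + (-22) + (-27) = -84.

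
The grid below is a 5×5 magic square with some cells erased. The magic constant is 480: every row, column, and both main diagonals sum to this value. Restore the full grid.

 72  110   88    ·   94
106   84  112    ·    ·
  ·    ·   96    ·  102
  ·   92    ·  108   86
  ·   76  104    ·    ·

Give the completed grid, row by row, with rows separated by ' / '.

72 110 88 116 94 / 106 84 112 100 78 / 90 118 96 74 102 / 114 92 80 108 86 / 98 76 104 82 120

Using row 1: 72 + 110 + 88 + 94 + ? → (1,4) = 480 − 364 = 116.
Column 2: 110 + 84 + 92 + 76 + ? = 480, so (3,2) = 118.
Column 3: 88 + 112 + 96 + 104 + ? = 480, so (4,3) = 80.
Using main diagonal: 72 + 84 + 96 + 108 + ? → (5,5) = 480 − 360 = 120.
Row 4 needs 480; the known cells sum to 366, so (4,1) = 114.
The remaining cell in column 5 is (2,5) = 480 − 402 = 78.
Row 2: 106 + 84 + 112 + 78 + ? = 480, so (2,4) = 100.
The remaining cell in anti-diagonal is (5,1) = 480 − 382 = 98.
Row 5: 98 + 76 + 104 + 120 + ? = 480, so (5,4) = 82.
From column 1, 480 − (72 + 106 + 114 + 98) gives (3,1) = 90.
Column 4 needs 480; the known cells sum to 406, so (3,4) = 74.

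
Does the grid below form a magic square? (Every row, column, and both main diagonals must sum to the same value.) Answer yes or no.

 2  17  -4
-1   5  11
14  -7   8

Row 1: 2 + 17 + (-4) = 15.
Row 2: -1 + 5 + 11 = 15.
Row 3: 14 + (-7) + 8 = 15.
Column 1: 2 + (-1) + 14 = 15.
Column 2: 17 + 5 + (-7) = 15.
Column 3: -4 + 11 + 8 = 15.
Main diagonal: 2 + 5 + 8 = 15.
Anti-diagonal: -4 + 5 + 14 = 15.
All lines sum to 15.

Yes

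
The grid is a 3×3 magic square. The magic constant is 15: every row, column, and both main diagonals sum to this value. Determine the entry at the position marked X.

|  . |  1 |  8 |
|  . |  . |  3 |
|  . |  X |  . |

Row 1 must total 15; the given cells sum to 9, so (1,1) = 6.
Column 3 must total 15; the given cells sum to 11, so (3,3) = 4.
From main diagonal, 15 − (6 + 4) gives (2,2) = 5.
Anti-diagonal must total 15; the given cells sum to 13, so (3,1) = 2.
From row 2, 15 − (5 + 3) gives (2,1) = 7.
The remaining cell in row 3 is (3,2) = 15 − 6 = 9.

9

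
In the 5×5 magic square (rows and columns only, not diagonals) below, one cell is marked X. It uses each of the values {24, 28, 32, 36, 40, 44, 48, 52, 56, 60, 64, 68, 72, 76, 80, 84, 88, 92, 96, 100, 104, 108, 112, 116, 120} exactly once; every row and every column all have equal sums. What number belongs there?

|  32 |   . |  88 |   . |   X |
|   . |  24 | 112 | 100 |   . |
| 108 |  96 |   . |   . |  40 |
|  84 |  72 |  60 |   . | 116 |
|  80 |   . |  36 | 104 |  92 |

44

The 25 entries sum to 1800, so each line sums to 1800/5 = 360.
Using row 4: 84 + 72 + 60 + 116 + ? → (4,4) = 360 − 332 = 28.
Using row 5: 80 + 36 + 104 + 92 + ? → (5,2) = 360 − 312 = 48.
Column 1: 32 + 108 + 84 + 80 + ? = 360, so (2,1) = 56.
Column 2 needs 360; the known cells sum to 240, so (1,2) = 120.
From column 3, 360 − (88 + 112 + 60 + 36) gives (3,3) = 64.
Row 2: 56 + 24 + 112 + 100 + ? = 360, so (2,5) = 68.
The remaining cell in row 3 is (3,4) = 360 − 308 = 52.
From column 4, 360 − (100 + 52 + 28 + 104) gives (1,4) = 76.
Column 5 must total 360; the given cells sum to 316, so (1,5) = 44.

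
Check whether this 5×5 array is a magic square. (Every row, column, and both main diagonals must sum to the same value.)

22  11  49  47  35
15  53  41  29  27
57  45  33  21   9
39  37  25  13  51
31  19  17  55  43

Row 1: 22 + 11 + 49 + 47 + 35 = 164.
Row 2: 15 + 53 + 41 + 29 + 27 = 165.
Row 3: 57 + 45 + 33 + 21 + 9 = 165.
Row 4: 39 + 37 + 25 + 13 + 51 = 165.
Row 5: 31 + 19 + 17 + 55 + 43 = 165.
Column 1: 22 + 15 + 57 + 39 + 31 = 164.
Column 2: 11 + 53 + 45 + 37 + 19 = 165.
Column 3: 49 + 41 + 33 + 25 + 17 = 165.
Column 4: 47 + 29 + 21 + 13 + 55 = 165.
Column 5: 35 + 27 + 9 + 51 + 43 = 165.
Main diagonal: 22 + 53 + 33 + 13 + 43 = 164.
Anti-diagonal: 35 + 29 + 33 + 37 + 31 = 165.

No — row 1 sums to 164 but column 4 sums to 165.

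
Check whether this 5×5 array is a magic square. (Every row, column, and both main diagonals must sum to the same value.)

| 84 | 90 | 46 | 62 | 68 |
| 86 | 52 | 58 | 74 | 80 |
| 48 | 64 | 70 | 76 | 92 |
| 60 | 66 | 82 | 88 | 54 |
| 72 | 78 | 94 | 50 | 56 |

Yes

Row 1: 84 + 90 + 46 + 62 + 68 = 350.
Row 2: 86 + 52 + 58 + 74 + 80 = 350.
Row 3: 48 + 64 + 70 + 76 + 92 = 350.
Row 4: 60 + 66 + 82 + 88 + 54 = 350.
Row 5: 72 + 78 + 94 + 50 + 56 = 350.
Column 1: 84 + 86 + 48 + 60 + 72 = 350.
Column 2: 90 + 52 + 64 + 66 + 78 = 350.
Column 3: 46 + 58 + 70 + 82 + 94 = 350.
Column 4: 62 + 74 + 76 + 88 + 50 = 350.
Column 5: 68 + 80 + 92 + 54 + 56 = 350.
Main diagonal: 84 + 52 + 70 + 88 + 56 = 350.
Anti-diagonal: 68 + 74 + 70 + 66 + 72 = 350.
All lines sum to 350.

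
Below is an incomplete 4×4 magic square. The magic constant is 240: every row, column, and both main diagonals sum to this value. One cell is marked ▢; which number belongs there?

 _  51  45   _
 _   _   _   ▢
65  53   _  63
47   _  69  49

55

Using row 3: 65 + 53 + 63 + ? → (3,3) = 240 − 181 = 59.
The remaining cell in row 4 is (4,2) = 240 − 165 = 75.
Using column 2: 51 + 53 + 75 + ? → (2,2) = 240 − 179 = 61.
Column 3 needs 240; the known cells sum to 173, so (2,3) = 67.
Using main diagonal: 61 + 59 + 49 + ? → (1,1) = 240 − 169 = 71.
The remaining cell in anti-diagonal is (1,4) = 240 − 167 = 73.
The remaining cell in column 1 is (2,1) = 240 − 183 = 57.
Column 4 needs 240; the known cells sum to 185, so (2,4) = 55.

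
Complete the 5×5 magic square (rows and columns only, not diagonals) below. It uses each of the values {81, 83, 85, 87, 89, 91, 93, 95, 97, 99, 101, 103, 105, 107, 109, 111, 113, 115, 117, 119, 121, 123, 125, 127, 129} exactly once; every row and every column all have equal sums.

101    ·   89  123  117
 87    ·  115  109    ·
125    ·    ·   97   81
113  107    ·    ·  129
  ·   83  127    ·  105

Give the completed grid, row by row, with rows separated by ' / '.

101 95 89 123 117 / 87 121 115 109 93 / 125 119 103 97 81 / 113 107 91 85 129 / 99 83 127 111 105

The 25 entries sum to 2625, so each line sums to 2625/5 = 525.
The remaining cell in row 1 is (1,2) = 525 − 430 = 95.
From column 1, 525 − (101 + 87 + 125 + 113) gives (5,1) = 99.
Column 5 needs 525; the known cells sum to 432, so (2,5) = 93.
From row 2, 525 − (87 + 115 + 109 + 93) gives (2,2) = 121.
Row 5 needs 525; the known cells sum to 414, so (5,4) = 111.
Column 2 must total 525; the given cells sum to 406, so (3,2) = 119.
The remaining cell in column 4 is (4,4) = 525 − 440 = 85.
Row 3: 125 + 119 + 97 + 81 + ? = 525, so (3,3) = 103.
Using row 4: 113 + 107 + 85 + 129 + ? → (4,3) = 525 − 434 = 91.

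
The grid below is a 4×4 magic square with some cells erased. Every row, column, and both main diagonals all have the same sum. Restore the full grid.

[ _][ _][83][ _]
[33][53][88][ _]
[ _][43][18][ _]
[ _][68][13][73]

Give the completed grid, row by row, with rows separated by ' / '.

Column 3 is already complete: 83 + 88 + 18 + 13 = 202, so that is the magic constant.
Using row 2: 33 + 53 + 88 + ? → (2,4) = 202 − 174 = 28.
Row 4 must total 202; the given cells sum to 154, so (4,1) = 48.
Using column 2: 53 + 43 + 68 + ? → (1,2) = 202 − 164 = 38.
Main diagonal must total 202; the given cells sum to 144, so (1,1) = 58.
Using anti-diagonal: 88 + 43 + 48 + ? → (1,4) = 202 − 179 = 23.
Column 1 must total 202; the given cells sum to 139, so (3,1) = 63.
The remaining cell in column 4 is (3,4) = 202 − 124 = 78.

58 38 83 23 / 33 53 88 28 / 63 43 18 78 / 48 68 13 73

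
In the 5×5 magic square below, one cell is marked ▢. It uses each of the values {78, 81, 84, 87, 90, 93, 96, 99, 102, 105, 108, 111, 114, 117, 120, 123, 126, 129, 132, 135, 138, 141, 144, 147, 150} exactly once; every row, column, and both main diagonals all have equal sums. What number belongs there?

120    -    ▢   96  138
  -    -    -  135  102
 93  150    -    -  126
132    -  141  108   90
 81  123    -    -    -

129

The 25 entries sum to 2850, so each line sums to 2850/5 = 570.
Row 4 must total 570; the given cells sum to 471, so (4,2) = 99.
Column 1: 120 + 93 + 132 + 81 + ? = 570, so (2,1) = 144.
From column 5, 570 − (138 + 102 + 126 + 90) gives (5,5) = 114.
From anti-diagonal, 570 − (138 + 135 + 99 + 81) gives (3,3) = 117.
Row 3 needs 570; the known cells sum to 486, so (3,4) = 84.
Column 4: 96 + 135 + 84 + 108 + ? = 570, so (5,4) = 147.
Main diagonal must total 570; the given cells sum to 459, so (2,2) = 111.
Using row 2: 144 + 111 + 135 + 102 + ? → (2,3) = 570 − 492 = 78.
From row 5, 570 − (81 + 123 + 147 + 114) gives (5,3) = 105.
The remaining cell in column 2 is (1,2) = 570 − 483 = 87.
The remaining cell in column 3 is (1,3) = 570 − 441 = 129.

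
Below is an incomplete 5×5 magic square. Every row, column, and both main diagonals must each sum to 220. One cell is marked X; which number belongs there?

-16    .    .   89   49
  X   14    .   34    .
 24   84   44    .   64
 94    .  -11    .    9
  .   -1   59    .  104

79

Row 3 must total 220; the given cells sum to 216, so (3,4) = 4.
Column 5 needs 220; the known cells sum to 226, so (2,5) = -6.
Main diagonal must total 220; the given cells sum to 146, so (4,4) = 74.
Using row 4: 94 + (-11) + 74 + 9 + ? → (4,2) = 220 − 166 = 54.
The remaining cell in column 2 is (1,2) = 220 − 151 = 69.
Column 4 must total 220; the given cells sum to 201, so (5,4) = 19.
Anti-diagonal: 49 + 34 + 44 + 54 + ? = 220, so (5,1) = 39.
Row 1: -16 + 69 + 89 + 49 + ? = 220, so (1,3) = 29.
Column 1 must total 220; the given cells sum to 141, so (2,1) = 79.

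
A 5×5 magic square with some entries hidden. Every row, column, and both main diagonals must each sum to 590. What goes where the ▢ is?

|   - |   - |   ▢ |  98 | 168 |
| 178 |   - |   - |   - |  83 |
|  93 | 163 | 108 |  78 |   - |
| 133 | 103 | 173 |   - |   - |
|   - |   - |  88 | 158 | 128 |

153

Row 3 needs 590; the known cells sum to 442, so (3,5) = 148.
Using column 5: 168 + 83 + 148 + 128 + ? → (4,5) = 590 − 527 = 63.
The remaining cell in row 4 is (4,4) = 590 − 472 = 118.
The remaining cell in column 4 is (2,4) = 590 − 452 = 138.
Using anti-diagonal: 168 + 138 + 108 + 103 + ? → (5,1) = 590 − 517 = 73.
Row 5 must total 590; the given cells sum to 447, so (5,2) = 143.
The remaining cell in column 1 is (1,1) = 590 − 477 = 113.
The remaining cell in main diagonal is (2,2) = 590 − 467 = 123.
From row 2, 590 − (178 + 123 + 138 + 83) gives (2,3) = 68.
Using column 2: 123 + 163 + 103 + 143 + ? → (1,2) = 590 − 532 = 58.
Column 3: 68 + 108 + 173 + 88 + ? = 590, so (1,3) = 153.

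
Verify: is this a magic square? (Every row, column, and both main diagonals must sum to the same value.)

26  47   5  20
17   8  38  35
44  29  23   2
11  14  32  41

Row 1: 26 + 47 + 5 + 20 = 98.
Row 2: 17 + 8 + 38 + 35 = 98.
Row 3: 44 + 29 + 23 + 2 = 98.
Row 4: 11 + 14 + 32 + 41 = 98.
Column 1: 26 + 17 + 44 + 11 = 98.
Column 2: 47 + 8 + 29 + 14 = 98.
Column 3: 5 + 38 + 23 + 32 = 98.
Column 4: 20 + 35 + 2 + 41 = 98.
Main diagonal: 26 + 8 + 23 + 41 = 98.
Anti-diagonal: 20 + 38 + 29 + 11 = 98.
All lines sum to 98.

Yes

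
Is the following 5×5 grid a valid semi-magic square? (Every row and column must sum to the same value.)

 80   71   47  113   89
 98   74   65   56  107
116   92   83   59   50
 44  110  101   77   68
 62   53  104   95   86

Yes

Row 1: 80 + 71 + 47 + 113 + 89 = 400.
Row 2: 98 + 74 + 65 + 56 + 107 = 400.
Row 3: 116 + 92 + 83 + 59 + 50 = 400.
Row 4: 44 + 110 + 101 + 77 + 68 = 400.
Row 5: 62 + 53 + 104 + 95 + 86 = 400.
Column 1: 80 + 98 + 116 + 44 + 62 = 400.
Column 2: 71 + 74 + 92 + 110 + 53 = 400.
Column 3: 47 + 65 + 83 + 101 + 104 = 400.
Column 4: 113 + 56 + 59 + 77 + 95 = 400.
Column 5: 89 + 107 + 50 + 68 + 86 = 400.
All lines sum to 400.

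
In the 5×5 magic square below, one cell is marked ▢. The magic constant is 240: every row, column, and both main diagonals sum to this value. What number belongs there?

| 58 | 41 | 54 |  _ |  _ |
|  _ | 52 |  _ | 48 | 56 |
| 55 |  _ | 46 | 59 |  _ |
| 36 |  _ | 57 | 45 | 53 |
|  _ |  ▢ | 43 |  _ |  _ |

Row 4: 36 + 57 + 45 + 53 + ? = 240, so (4,2) = 49.
From column 3, 240 − (54 + 46 + 57 + 43) gives (2,3) = 40.
From main diagonal, 240 − (58 + 52 + 46 + 45) gives (5,5) = 39.
Using row 2: 52 + 40 + 48 + 56 + ? → (2,1) = 240 − 196 = 44.
Column 1: 58 + 44 + 55 + 36 + ? = 240, so (5,1) = 47.
Anti-diagonal needs 240; the known cells sum to 190, so (1,5) = 50.
Row 1: 58 + 41 + 54 + 50 + ? = 240, so (1,4) = 37.
Column 4 needs 240; the known cells sum to 189, so (5,4) = 51.
Using column 5: 50 + 56 + 53 + 39 + ? → (3,5) = 240 − 198 = 42.
The remaining cell in row 3 is (3,2) = 240 − 202 = 38.
From row 5, 240 − (47 + 43 + 51 + 39) gives (5,2) = 60.

60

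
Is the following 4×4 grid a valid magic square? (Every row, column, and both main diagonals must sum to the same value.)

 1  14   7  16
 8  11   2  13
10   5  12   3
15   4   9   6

Row 1: 1 + 14 + 7 + 16 = 38.
Row 2: 8 + 11 + 2 + 13 = 34.
Row 3: 10 + 5 + 12 + 3 = 30.
Row 4: 15 + 4 + 9 + 6 = 34.
Column 1: 1 + 8 + 10 + 15 = 34.
Column 2: 14 + 11 + 5 + 4 = 34.
Column 3: 7 + 2 + 12 + 9 = 30.
Column 4: 16 + 13 + 3 + 6 = 38.
Main diagonal: 1 + 11 + 12 + 6 = 30.
Anti-diagonal: 16 + 2 + 5 + 15 = 38.

No — column 4 sums to 38 but row 2 sums to 34.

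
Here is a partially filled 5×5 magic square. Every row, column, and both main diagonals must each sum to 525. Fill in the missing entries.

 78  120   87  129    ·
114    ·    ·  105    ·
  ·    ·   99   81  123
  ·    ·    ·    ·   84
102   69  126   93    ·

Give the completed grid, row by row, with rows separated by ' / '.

78 120 87 129 111 / 114 96 138 105 72 / 90 132 99 81 123 / 141 108 75 117 84 / 102 69 126 93 135

Using row 1: 78 + 120 + 87 + 129 + ? → (1,5) = 525 − 414 = 111.
Row 5 needs 525; the known cells sum to 390, so (5,5) = 135.
Column 4 must total 525; the given cells sum to 408, so (4,4) = 117.
Column 5: 111 + 123 + 84 + 135 + ? = 525, so (2,5) = 72.
Main diagonal needs 525; the known cells sum to 429, so (2,2) = 96.
Using anti-diagonal: 111 + 105 + 99 + 102 + ? → (4,2) = 525 − 417 = 108.
Row 2: 114 + 96 + 105 + 72 + ? = 525, so (2,3) = 138.
Column 2 must total 525; the given cells sum to 393, so (3,2) = 132.
Column 3 must total 525; the given cells sum to 450, so (4,3) = 75.
Row 3 needs 525; the known cells sum to 435, so (3,1) = 90.
Row 4 must total 525; the given cells sum to 384, so (4,1) = 141.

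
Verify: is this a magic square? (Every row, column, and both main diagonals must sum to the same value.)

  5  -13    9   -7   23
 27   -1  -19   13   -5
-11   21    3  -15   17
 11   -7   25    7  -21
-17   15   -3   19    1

Row 1: 5 + (-13) + 9 + (-7) + 23 = 17.
Row 2: 27 + (-1) + (-19) + 13 + (-5) = 15.
Row 3: -11 + 21 + 3 + (-15) + 17 = 15.
Row 4: 11 + (-7) + 25 + 7 + (-21) = 15.
Row 5: -17 + 15 + (-3) + 19 + 1 = 15.
Column 1: 5 + 27 + (-11) + 11 + (-17) = 15.
Column 2: -13 + (-1) + 21 + (-7) + 15 = 15.
Column 3: 9 + (-19) + 3 + 25 + (-3) = 15.
Column 4: -7 + 13 + (-15) + 7 + 19 = 17.
Column 5: 23 + (-5) + 17 + (-21) + 1 = 15.
Main diagonal: 5 + (-1) + 3 + 7 + 1 = 15.
Anti-diagonal: 23 + 13 + 3 + (-7) + (-17) = 15.

No — column 4 sums to 17 but column 2 sums to 15.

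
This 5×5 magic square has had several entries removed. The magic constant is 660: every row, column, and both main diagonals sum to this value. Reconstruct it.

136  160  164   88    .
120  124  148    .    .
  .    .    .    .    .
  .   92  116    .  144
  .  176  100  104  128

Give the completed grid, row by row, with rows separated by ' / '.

Row 1: 136 + 160 + 164 + 88 + ? = 660, so (1,5) = 112.
Row 5 must total 660; the given cells sum to 508, so (5,1) = 152.
The remaining cell in column 2 is (3,2) = 660 − 552 = 108.
Using column 3: 164 + 148 + 116 + 100 + ? → (3,3) = 660 − 528 = 132.
Main diagonal: 136 + 124 + 132 + 128 + ? = 660, so (4,4) = 140.
Anti-diagonal needs 660; the known cells sum to 488, so (2,4) = 172.
Row 2 needs 660; the known cells sum to 564, so (2,5) = 96.
From row 4, 660 − (92 + 116 + 140 + 144) gives (4,1) = 168.
Column 1 must total 660; the given cells sum to 576, so (3,1) = 84.
Column 4 needs 660; the known cells sum to 504, so (3,4) = 156.
Using column 5: 112 + 96 + 144 + 128 + ? → (3,5) = 660 − 480 = 180.

136 160 164 88 112 / 120 124 148 172 96 / 84 108 132 156 180 / 168 92 116 140 144 / 152 176 100 104 128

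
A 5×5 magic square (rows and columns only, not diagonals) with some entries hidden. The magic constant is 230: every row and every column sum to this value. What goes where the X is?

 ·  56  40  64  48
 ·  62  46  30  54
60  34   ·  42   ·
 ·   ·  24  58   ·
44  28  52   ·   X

70

Row 1 must total 230; the given cells sum to 208, so (1,1) = 22.
The remaining cell in row 2 is (2,1) = 230 − 192 = 38.
The remaining cell in column 1 is (4,1) = 230 − 164 = 66.
From column 2, 230 − (56 + 62 + 34 + 28) gives (4,2) = 50.
Column 3 needs 230; the known cells sum to 162, so (3,3) = 68.
From column 4, 230 − (64 + 30 + 42 + 58) gives (5,4) = 36.
Row 3 must total 230; the given cells sum to 204, so (3,5) = 26.
Row 4 must total 230; the given cells sum to 198, so (4,5) = 32.
Row 5 must total 230; the given cells sum to 160, so (5,5) = 70.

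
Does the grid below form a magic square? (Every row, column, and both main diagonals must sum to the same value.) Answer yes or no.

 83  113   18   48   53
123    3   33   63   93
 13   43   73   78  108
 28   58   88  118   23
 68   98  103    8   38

Yes

Row 1: 83 + 113 + 18 + 48 + 53 = 315.
Row 2: 123 + 3 + 33 + 63 + 93 = 315.
Row 3: 13 + 43 + 73 + 78 + 108 = 315.
Row 4: 28 + 58 + 88 + 118 + 23 = 315.
Row 5: 68 + 98 + 103 + 8 + 38 = 315.
Column 1: 83 + 123 + 13 + 28 + 68 = 315.
Column 2: 113 + 3 + 43 + 58 + 98 = 315.
Column 3: 18 + 33 + 73 + 88 + 103 = 315.
Column 4: 48 + 63 + 78 + 118 + 8 = 315.
Column 5: 53 + 93 + 108 + 23 + 38 = 315.
Main diagonal: 83 + 3 + 73 + 118 + 38 = 315.
Anti-diagonal: 53 + 63 + 73 + 58 + 68 = 315.
All lines sum to 315.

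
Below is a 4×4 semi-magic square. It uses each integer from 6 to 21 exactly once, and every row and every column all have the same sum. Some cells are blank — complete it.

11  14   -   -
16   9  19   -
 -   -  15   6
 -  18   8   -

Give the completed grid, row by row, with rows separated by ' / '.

11 14 12 17 / 16 9 19 10 / 20 13 15 6 / 7 18 8 21

The entries are 6 through 21, which sum to 216, so each line sums to 216/4 = 54.
Using row 2: 16 + 9 + 19 + ? → (2,4) = 54 − 44 = 10.
Column 2 must total 54; the given cells sum to 41, so (3,2) = 13.
Column 3: 19 + 15 + 8 + ? = 54, so (1,3) = 12.
Row 1 must total 54; the given cells sum to 37, so (1,4) = 17.
Row 3: 13 + 15 + 6 + ? = 54, so (3,1) = 20.
Column 1 must total 54; the given cells sum to 47, so (4,1) = 7.
From column 4, 54 − (17 + 10 + 6) gives (4,4) = 21.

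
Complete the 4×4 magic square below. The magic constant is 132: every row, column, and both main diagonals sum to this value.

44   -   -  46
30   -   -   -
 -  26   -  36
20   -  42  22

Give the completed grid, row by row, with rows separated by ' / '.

44 24 18 46 / 30 34 40 28 / 38 26 32 36 / 20 48 42 22

Row 4: 20 + 42 + 22 + ? = 132, so (4,2) = 48.
Column 1 must total 132; the given cells sum to 94, so (3,1) = 38.
Column 4 must total 132; the given cells sum to 104, so (2,4) = 28.
Using anti-diagonal: 46 + 26 + 20 + ? → (2,3) = 132 − 92 = 40.
Row 2 needs 132; the known cells sum to 98, so (2,2) = 34.
Row 3 needs 132; the known cells sum to 100, so (3,3) = 32.
Using column 2: 34 + 26 + 48 + ? → (1,2) = 132 − 108 = 24.
Column 3: 40 + 32 + 42 + ? = 132, so (1,3) = 18.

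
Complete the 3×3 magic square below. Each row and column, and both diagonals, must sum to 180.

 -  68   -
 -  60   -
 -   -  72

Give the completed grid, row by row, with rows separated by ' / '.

48 68 64 / 76 60 44 / 56 52 72

The remaining cell in column 2 is (3,2) = 180 − 128 = 52.
Main diagonal needs 180; the known cells sum to 132, so (1,1) = 48.
Row 1 needs 180; the known cells sum to 116, so (1,3) = 64.
Using row 3: 52 + 72 + ? → (3,1) = 180 − 124 = 56.
The remaining cell in column 1 is (2,1) = 180 − 104 = 76.
From column 3, 180 − (64 + 72) gives (2,3) = 44.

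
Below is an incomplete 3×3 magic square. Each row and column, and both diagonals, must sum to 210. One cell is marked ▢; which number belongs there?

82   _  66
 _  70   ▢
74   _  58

86

From row 1, 210 − (82 + 66) gives (1,2) = 62.
Using row 3: 74 + 58 + ? → (3,2) = 210 − 132 = 78.
Column 1 needs 210; the known cells sum to 156, so (2,1) = 54.
The remaining cell in column 3 is (2,3) = 210 − 124 = 86.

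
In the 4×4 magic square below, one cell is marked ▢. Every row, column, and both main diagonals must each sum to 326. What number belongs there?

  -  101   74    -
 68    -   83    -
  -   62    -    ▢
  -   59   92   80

From row 4, 326 − (59 + 92 + 80) gives (4,1) = 95.
Column 2 must total 326; the given cells sum to 222, so (2,2) = 104.
Column 3 needs 326; the known cells sum to 249, so (3,3) = 77.
Main diagonal needs 326; the known cells sum to 261, so (1,1) = 65.
Anti-diagonal must total 326; the given cells sum to 240, so (1,4) = 86.
Row 2: 68 + 104 + 83 + ? = 326, so (2,4) = 71.
From column 1, 326 − (65 + 68 + 95) gives (3,1) = 98.
From column 4, 326 − (86 + 71 + 80) gives (3,4) = 89.

89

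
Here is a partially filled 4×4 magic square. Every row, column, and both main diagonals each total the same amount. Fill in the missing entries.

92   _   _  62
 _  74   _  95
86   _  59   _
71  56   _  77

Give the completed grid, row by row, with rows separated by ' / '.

Main diagonal is already complete: 92 + 74 + 59 + 77 = 302, so that is the magic constant.
The remaining cell in row 4 is (4,3) = 302 − 204 = 98.
Using column 1: 92 + 86 + 71 + ? → (2,1) = 302 − 249 = 53.
From column 4, 302 − (62 + 95 + 77) gives (3,4) = 68.
Using row 2: 53 + 74 + 95 + ? → (2,3) = 302 − 222 = 80.
From row 3, 302 − (86 + 59 + 68) gives (3,2) = 89.
Column 2: 74 + 89 + 56 + ? = 302, so (1,2) = 83.
Using column 3: 80 + 59 + 98 + ? → (1,3) = 302 − 237 = 65.

92 83 65 62 / 53 74 80 95 / 86 89 59 68 / 71 56 98 77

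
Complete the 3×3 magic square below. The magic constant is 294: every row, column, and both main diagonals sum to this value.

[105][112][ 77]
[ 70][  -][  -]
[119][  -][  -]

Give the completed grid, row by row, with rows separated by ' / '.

105 112 77 / 70 98 126 / 119 84 91

Anti-diagonal must total 294; the given cells sum to 196, so (2,2) = 98.
Row 2 needs 294; the known cells sum to 168, so (2,3) = 126.
The remaining cell in column 2 is (3,2) = 294 − 210 = 84.
Column 3 must total 294; the given cells sum to 203, so (3,3) = 91.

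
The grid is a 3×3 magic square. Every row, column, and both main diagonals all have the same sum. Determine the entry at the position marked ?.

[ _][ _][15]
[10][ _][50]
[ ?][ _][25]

Column 3 is complete and sums to 90; that is the magic constant.
Row 2 needs 90; the known cells sum to 60, so (2,2) = 30.
Using main diagonal: 30 + 25 + ? → (1,1) = 90 − 55 = 35.
Anti-diagonal needs 90; the known cells sum to 45, so (3,1) = 45.

45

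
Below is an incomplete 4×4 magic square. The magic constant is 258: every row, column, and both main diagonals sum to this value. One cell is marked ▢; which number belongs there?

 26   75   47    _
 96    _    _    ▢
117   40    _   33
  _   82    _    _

Row 1 must total 258; the given cells sum to 148, so (1,4) = 110.
Row 3 must total 258; the given cells sum to 190, so (3,3) = 68.
Using column 1: 26 + 96 + 117 + ? → (4,1) = 258 − 239 = 19.
Column 2 must total 258; the given cells sum to 197, so (2,2) = 61.
Main diagonal: 26 + 61 + 68 + ? = 258, so (4,4) = 103.
The remaining cell in anti-diagonal is (2,3) = 258 − 169 = 89.
Row 2 must total 258; the given cells sum to 246, so (2,4) = 12.

12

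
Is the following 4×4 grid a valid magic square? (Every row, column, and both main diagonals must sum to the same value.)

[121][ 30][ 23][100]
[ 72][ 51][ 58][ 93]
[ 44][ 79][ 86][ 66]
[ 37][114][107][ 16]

Row 1: 121 + 30 + 23 + 100 = 274.
Row 2: 72 + 51 + 58 + 93 = 274.
Row 3: 44 + 79 + 86 + 66 = 275.
Row 4: 37 + 114 + 107 + 16 = 274.
Column 1: 121 + 72 + 44 + 37 = 274.
Column 2: 30 + 51 + 79 + 114 = 274.
Column 3: 23 + 58 + 86 + 107 = 274.
Column 4: 100 + 93 + 66 + 16 = 275.
Main diagonal: 121 + 51 + 86 + 16 = 274.
Anti-diagonal: 100 + 58 + 79 + 37 = 274.

No — column 4 sums to 275 but row 4 sums to 274.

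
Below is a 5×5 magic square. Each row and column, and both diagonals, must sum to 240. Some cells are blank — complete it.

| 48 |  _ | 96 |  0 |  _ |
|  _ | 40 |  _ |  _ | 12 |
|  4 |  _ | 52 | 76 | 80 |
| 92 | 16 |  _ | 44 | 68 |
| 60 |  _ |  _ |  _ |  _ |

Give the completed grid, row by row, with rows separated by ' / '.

48 72 96 0 24 / 36 40 64 88 12 / 4 28 52 76 80 / 92 16 20 44 68 / 60 84 8 32 56

Using row 3: 4 + 52 + 76 + 80 + ? → (3,2) = 240 − 212 = 28.
From row 4, 240 − (92 + 16 + 44 + 68) gives (4,3) = 20.
Using column 1: 48 + 4 + 92 + 60 + ? → (2,1) = 240 − 204 = 36.
The remaining cell in main diagonal is (5,5) = 240 − 184 = 56.
Column 5: 12 + 80 + 68 + 56 + ? = 240, so (1,5) = 24.
Anti-diagonal must total 240; the given cells sum to 152, so (2,4) = 88.
From row 1, 240 − (48 + 96 + 0 + 24) gives (1,2) = 72.
Row 2 must total 240; the given cells sum to 176, so (2,3) = 64.
Column 2 needs 240; the known cells sum to 156, so (5,2) = 84.
Column 3 must total 240; the given cells sum to 232, so (5,3) = 8.
Column 4 needs 240; the known cells sum to 208, so (5,4) = 32.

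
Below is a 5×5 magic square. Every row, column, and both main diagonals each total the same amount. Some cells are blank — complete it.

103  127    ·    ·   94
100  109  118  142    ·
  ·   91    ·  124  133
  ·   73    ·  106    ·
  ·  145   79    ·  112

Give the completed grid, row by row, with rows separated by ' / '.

Column 2 is already complete: 127 + 109 + 91 + 73 + 145 = 545, so that is the magic constant.
Row 2 must total 545; the given cells sum to 469, so (2,5) = 76.
Column 5: 94 + 76 + 133 + 112 + ? = 545, so (4,5) = 130.
From main diagonal, 545 − (103 + 109 + 106 + 112) gives (3,3) = 115.
Anti-diagonal needs 545; the known cells sum to 424, so (5,1) = 121.
Row 3: 91 + 115 + 124 + 133 + ? = 545, so (3,1) = 82.
The remaining cell in row 5 is (5,4) = 545 − 457 = 88.
Using column 1: 103 + 100 + 82 + 121 + ? → (4,1) = 545 − 406 = 139.
Column 4 needs 545; the known cells sum to 460, so (1,4) = 85.
Row 1 needs 545; the known cells sum to 409, so (1,3) = 136.
Row 4: 139 + 73 + 106 + 130 + ? = 545, so (4,3) = 97.

103 127 136 85 94 / 100 109 118 142 76 / 82 91 115 124 133 / 139 73 97 106 130 / 121 145 79 88 112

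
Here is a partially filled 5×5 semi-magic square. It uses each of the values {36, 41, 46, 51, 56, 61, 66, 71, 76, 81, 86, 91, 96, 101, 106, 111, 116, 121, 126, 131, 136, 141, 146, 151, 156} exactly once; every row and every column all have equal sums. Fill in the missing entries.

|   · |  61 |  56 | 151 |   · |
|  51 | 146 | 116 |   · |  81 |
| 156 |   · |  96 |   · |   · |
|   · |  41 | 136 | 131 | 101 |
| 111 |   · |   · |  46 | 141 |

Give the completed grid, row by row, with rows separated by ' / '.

The 25 entries sum to 2400, so each line sums to 2400/5 = 480.
Row 2: 51 + 146 + 116 + 81 + ? = 480, so (2,4) = 86.
The remaining cell in row 4 is (4,1) = 480 − 409 = 71.
From column 1, 480 − (51 + 156 + 71 + 111) gives (1,1) = 91.
From column 3, 480 − (56 + 116 + 96 + 136) gives (5,3) = 76.
Using column 4: 151 + 86 + 131 + 46 + ? → (3,4) = 480 − 414 = 66.
Row 1 needs 480; the known cells sum to 359, so (1,5) = 121.
Using row 5: 111 + 76 + 46 + 141 + ? → (5,2) = 480 − 374 = 106.
Column 2: 61 + 146 + 41 + 106 + ? = 480, so (3,2) = 126.
Using column 5: 121 + 81 + 101 + 141 + ? → (3,5) = 480 − 444 = 36.

91 61 56 151 121 / 51 146 116 86 81 / 156 126 96 66 36 / 71 41 136 131 101 / 111 106 76 46 141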